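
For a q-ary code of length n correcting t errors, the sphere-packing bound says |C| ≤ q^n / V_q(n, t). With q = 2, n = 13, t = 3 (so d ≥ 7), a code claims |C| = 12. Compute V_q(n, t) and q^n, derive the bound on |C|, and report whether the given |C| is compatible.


V_q(n, t) = 378, q^n = 8192, Hamming bound = 21, |C| = 12 ≤ bound (satisfied).

Step 1: Compute V_q(n, t) = Σ_{j=0}^3 C(n, j) (q−1)^j.
  j = 0: C(13,0)·(1)^0 = 1·1 = 1.
  j = 1: C(13,1)·(1)^1 = 13·1 = 13.
  j = 2: C(13,2)·(1)^2 = 78·1 = 78.
  j = 3: C(13,3)·(1)^3 = 286·1 = 286.
  V_q(n, t) = 1 + 13 + 78 + 286 = 378.
Step 2: q^n = 2^13 = 8192.
Step 3: Hamming bound ⌊q^n / V_q(n,t)⌋ = ⌊8192/378⌋ = 21.
Step 4: Compare |C| = 12 to 21: satisfied.
The claimed |C| lies below the Hamming bound.


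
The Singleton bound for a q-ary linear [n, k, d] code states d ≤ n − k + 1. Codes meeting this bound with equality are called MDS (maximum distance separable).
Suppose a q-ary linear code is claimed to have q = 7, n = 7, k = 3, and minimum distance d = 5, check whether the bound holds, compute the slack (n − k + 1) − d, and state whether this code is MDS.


Singleton RHS = n − k + 1 = 5, slack = 0, bound satisfied, MDS.

Singleton bound: d ≤ n − k + 1.
Here n = 7, k = 3, so n − k + 1 = 5.
Given d = 5, check d ≤ 5: YES.
Slack = (n − k + 1) − d = 0.
The code is MDS (slack = 0).
Description: the claimed parameters are [7, 3, 5]_7; such a code would be MDS (meets Singleton bound).


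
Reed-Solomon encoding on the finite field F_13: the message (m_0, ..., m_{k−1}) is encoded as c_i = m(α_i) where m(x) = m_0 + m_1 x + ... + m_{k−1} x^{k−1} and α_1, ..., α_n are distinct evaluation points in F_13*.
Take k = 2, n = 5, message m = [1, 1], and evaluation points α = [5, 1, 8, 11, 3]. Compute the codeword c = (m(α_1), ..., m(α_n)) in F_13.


c = [6, 2, 9, 12, 4]

Message polynomial: m(x) = 1 + 1·x (mod 13).
For each evaluation point α_i, compute m(α_i) mod 13:
  α_1 = 5: Horner steps 1 → 6, so m(5) = 6.
  α_2 = 1: Horner steps 1 → 2, so m(1) = 2.
  α_3 = 8: Horner steps 1 → 9, so m(8) = 9.
  α_4 = 11: Horner steps 1 → 12, so m(11) = 12.
  α_5 = 3: Horner steps 1 → 4, so m(3) = 4.
Codeword c = [6, 2, 9, 12, 4] ∈ F_13^5.


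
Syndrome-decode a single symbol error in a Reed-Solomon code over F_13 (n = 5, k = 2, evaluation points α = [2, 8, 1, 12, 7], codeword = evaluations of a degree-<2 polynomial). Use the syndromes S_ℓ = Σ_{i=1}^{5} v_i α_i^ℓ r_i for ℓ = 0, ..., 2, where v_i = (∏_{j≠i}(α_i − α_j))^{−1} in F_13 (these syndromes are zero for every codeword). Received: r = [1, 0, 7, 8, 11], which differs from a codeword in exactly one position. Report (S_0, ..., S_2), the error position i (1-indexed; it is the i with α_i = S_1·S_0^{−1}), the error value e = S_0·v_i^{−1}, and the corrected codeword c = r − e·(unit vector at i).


S = (3, 3, 3), error at position 3, error magnitude e = 8, c = [1, 0, 12, 8, 11].

Step 1: column multipliers v_i = (∏_{j≠i}(α_i − α_j))^{−1} mod 13.
  i = 1 (α = 2): (2−8)(2−1)(2−12)(2−7) = (−6)·1·(−10)·(−5) = −300 ≡ 12, so v_1 = 12^{−1} = 12 (mod 13).
  i = 2 (α = 8): (8−2)(8−1)(8−12)(8−7) = 6·7·(−4)·1 = −168 ≡ 1, so v_2 = 1^{−1} = 1 (mod 13).
  i = 3 (α = 1): (1−2)(1−8)(1−12)(1−7) = (−1)·(−7)·(−11)·(−6) = 462 ≡ 7, so v_3 = 7^{−1} = 2 (mod 13).
  i = 4 (α = 12): (12−2)(12−8)(12−1)(12−7) = 10·4·11·5 = 2200 ≡ 3, so v_4 = 3^{−1} = 9 (mod 13).
  i = 5 (α = 7): (7−2)(7−8)(7−1)(7−12) = 5·(−1)·6·(−5) = 150 ≡ 7, so v_5 = 7^{−1} = 2 (mod 13).
  v = [12, 1, 2, 9, 2].
Step 2: syndromes of r = [1, 0, 7, 8, 11] (all sums mod 13).
  S_0 = Σ v_i r_i = 12·1 + 1·0 + 2·7 + 9·8 + 2·11 = 120 ≡ 3.
  S_1 = Σ v_i α_i r_i = 12·2·1 + 1·8·0 + 2·1·7 + 9·12·8 + 2·7·11 = 1056 ≡ 3.
  α_i^2 mod 13 = [4, 12, 1, 1, 10].
  S_2 = Σ v_i α_i^2 r_i = 12·4·1 + 1·12·0 + 2·1·7 + 9·1·8 + 2·10·11 = 354 ≡ 3.
  S = (3, 3, 3) ≠ 0, so r is not a codeword (an error is present).
Step 3: locate the error. For a single error e at position i, S_ℓ = v_i·e·α_i^ℓ, so α_err = S_1/S_0.
  S_0^{−1} = 3^{−1} = 9 (mod 13), so α_err = 3·9 = 27 ≡ 1 = α_3. Error position i = 3.
  Consistency check: S_2/S_1 = 3·9 = 27 ≡ 1 = α_err ✓ (single-error assumption holds).
Step 4: error magnitude e = S_0/v_3 = S_0·∏_{j≠3}(α_3 − α_j) = 3·7 = 21 ≡ 8 (mod 13).
Step 5: correct position 3: c_3 = r_3 − e = 7 − 8 ≡ 12 (mod 13). Hence c = [1, 0, 12, 8, 11].
  Check: interpolating c through the α_i gives m(x) = 10 + 2·x (degree < 2) with m(α_i) = c_i for every i, so c is indeed a codeword.


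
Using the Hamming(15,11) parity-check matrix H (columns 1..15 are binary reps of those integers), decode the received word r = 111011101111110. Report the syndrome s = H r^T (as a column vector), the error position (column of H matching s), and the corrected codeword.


s = (0, 0, 1, 1)^T, error position = 3, corrected codeword c = 110011101111110

Compute s = H r^T mod 2 one row at a time:
  s_1 = 0 + 1 + 1 + 1 + 1 + 1 + 1 + 0 = 6 ≡ 0 (mod 2).
  s_2 = 0 + 1 + 1 + 1 + 1 + 1 + 1 + 0 = 6 ≡ 0 (mod 2).
  s_3 = 1 + 1 + 1 + 1 + 1 + 1 + 1 + 0 = 7 ≡ 1 (mod 2).
  s_4 = 1 + 1 + 1 + 1 + 1 + 1 + 1 + 0 = 7 ≡ 1 (mod 2).
s = (0, 0, 1, 1)^T — this equals column 3 of H (binary 0011), so error is at position 3.
Correct: flip bit 3 of r = 111011101111110 to get c = 110011101111110.


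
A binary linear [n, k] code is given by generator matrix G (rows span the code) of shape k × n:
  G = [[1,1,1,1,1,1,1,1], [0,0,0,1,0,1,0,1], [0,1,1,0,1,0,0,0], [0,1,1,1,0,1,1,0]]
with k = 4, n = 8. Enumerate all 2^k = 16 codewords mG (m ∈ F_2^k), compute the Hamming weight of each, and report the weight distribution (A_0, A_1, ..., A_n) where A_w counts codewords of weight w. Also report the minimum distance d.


Weight distribution: A_0 = 1, A_2 = 1, A_3 = 4, A_4 = 4, A_5 = 4, A_6 = 1, A_8 = 1. Minimum distance d = 2.

Enumerate all 2^4 = 16 messages m ∈ F_2^4.
For each, compute codeword c = mG in F_2^8, then tally its weight.
  m = 0000 → c = 00000000, weight = 0.
  m = 1000 → c = 11111111, weight = 8.
  m = 0100 → c = 00010101, weight = 3.
  m = 1100 → c = 11101010, weight = 5.
  m = 0010 → c = 01101000, weight = 3.
  m = 1010 → c = 10010111, weight = 5.
  m = 0110 → c = 01111101, weight = 6.
  m = 1110 → c = 10000010, weight = 2.
  m = 0001 → c = 01110110, weight = 5.
  m = 1001 → c = 10001001, weight = 3.
  m = 0101 → c = 01100011, weight = 4.
  m = 1101 → c = 10011100, weight = 4.
  m = 0011 → c = 00011110, weight = 4.
  m = 1011 → c = 11100001, weight = 4.
  m = 0111 → c = 00001011, weight = 3.
  m = 1111 → c = 11110100, weight = 5.
Tally weights:
  weight 0: 1 codewords.
  weight 2: 1 codewords.
  weight 3: 4 codewords.
  weight 4: 4 codewords.
  weight 5: 4 codewords.
  weight 6: 1 codewords.
  weight 8: 1 codewords.
Minimum distance d = smallest w > 0 with A_w > 0 = 2.
Sanity: Σ A_w = 16 = 2^4 = 16 ✓.


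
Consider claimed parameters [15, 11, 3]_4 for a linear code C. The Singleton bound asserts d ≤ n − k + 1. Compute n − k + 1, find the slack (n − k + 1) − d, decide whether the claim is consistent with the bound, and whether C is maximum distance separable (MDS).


Singleton RHS = n − k + 1 = 5, slack = 2, bound satisfied, not MDS.

Singleton bound: d ≤ n − k + 1.
Here n = 15, k = 11, so n − k + 1 = 5.
Given d = 3, check d ≤ 5: YES.
Slack = (n − k + 1) − d = 2.
The code is NOT MDS (slack = 2 > 0).
Description: the claimed parameters are [15, 11, 3]_4; such a code would be non-MDS.


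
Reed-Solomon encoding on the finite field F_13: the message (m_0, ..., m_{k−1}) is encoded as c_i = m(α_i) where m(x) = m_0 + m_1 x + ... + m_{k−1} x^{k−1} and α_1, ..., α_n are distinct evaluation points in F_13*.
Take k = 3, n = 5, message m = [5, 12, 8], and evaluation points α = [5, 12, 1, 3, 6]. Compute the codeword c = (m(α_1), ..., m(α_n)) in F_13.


c = [5, 1, 12, 9, 1]

Message polynomial: m(x) = 5 + 12·x + 8·x^2 (mod 13).
For each evaluation point α_i, compute m(α_i) mod 13:
  α_1 = 5: Horner steps 8 → 0 → 5, so m(5) = 5.
  α_2 = 12: Horner steps 8 → 4 → 1, so m(12) = 1.
  α_3 = 1: Horner steps 8 → 7 → 12, so m(1) = 12.
  α_4 = 3: Horner steps 8 → 10 → 9, so m(3) = 9.
  α_5 = 6: Horner steps 8 → 8 → 1, so m(6) = 1.
Codeword c = [5, 1, 12, 9, 1] ∈ F_13^5.


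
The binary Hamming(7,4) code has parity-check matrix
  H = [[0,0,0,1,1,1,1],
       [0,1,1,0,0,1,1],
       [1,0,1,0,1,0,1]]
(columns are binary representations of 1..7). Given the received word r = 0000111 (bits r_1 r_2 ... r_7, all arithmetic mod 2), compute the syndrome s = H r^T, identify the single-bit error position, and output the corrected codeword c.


s = (1, 0, 0)^T, error position = 4, corrected codeword c = 0001111

Compute s = H r^T mod 2 one row at a time:
  s_1 = 0 + 1 + 1 + 1 = 3 ≡ 1 (mod 2).
  s_2 = 0 + 0 + 1 + 1 = 2 ≡ 0 (mod 2).
  s_3 = 0 + 0 + 1 + 1 = 2 ≡ 0 (mod 2).
s = (1, 0, 0)^T — this equals column 4 of H (binary 100), so error is at position 4.
Correct: flip bit 4 of r = 0000111 to get c = 0001111.


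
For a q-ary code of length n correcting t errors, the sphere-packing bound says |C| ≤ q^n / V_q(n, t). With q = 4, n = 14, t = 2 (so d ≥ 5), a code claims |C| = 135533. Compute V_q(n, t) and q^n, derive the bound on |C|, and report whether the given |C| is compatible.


V_q(n, t) = 862, q^n = 268435456, Hamming bound = 311410, |C| = 135533 ≤ bound (satisfied).

Step 1: Compute V_q(n, t) = Σ_{j=0}^2 C(n, j) (q−1)^j.
  j = 0: C(14,0)·(3)^0 = 1·1 = 1.
  j = 1: C(14,1)·(3)^1 = 14·3 = 42.
  j = 2: C(14,2)·(3)^2 = 91·9 = 819.
  V_q(n, t) = 1 + 42 + 819 = 862.
Step 2: q^n = 4^14 = 268435456.
Step 3: Hamming bound ⌊q^n / V_q(n,t)⌋ = ⌊268435456/862⌋ = 311410.
Step 4: Compare |C| = 135533 to 311410: satisfied.
The claimed |C| lies below the Hamming bound.


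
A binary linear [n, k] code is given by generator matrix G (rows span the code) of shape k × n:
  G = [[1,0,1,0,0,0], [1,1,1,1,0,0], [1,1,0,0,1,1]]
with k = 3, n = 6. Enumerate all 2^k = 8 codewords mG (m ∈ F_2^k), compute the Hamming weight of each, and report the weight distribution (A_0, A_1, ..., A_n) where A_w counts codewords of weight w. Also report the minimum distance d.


Weight distribution: A_0 = 1, A_2 = 2, A_4 = 5. Minimum distance d = 2.

Enumerate all 2^3 = 8 messages m ∈ F_2^3.
For each, compute codeword c = mG in F_2^6, then tally its weight.
  m = 000 → c = 000000, weight = 0.
  m = 100 → c = 101000, weight = 2.
  m = 010 → c = 111100, weight = 4.
  m = 110 → c = 010100, weight = 2.
  m = 001 → c = 110011, weight = 4.
  m = 101 → c = 011011, weight = 4.
  m = 011 → c = 001111, weight = 4.
  m = 111 → c = 100111, weight = 4.
Tally weights:
  weight 0: 1 codewords.
  weight 2: 2 codewords.
  weight 4: 5 codewords.
Minimum distance d = smallest w > 0 with A_w > 0 = 2.
Sanity: Σ A_w = 8 = 2^3 = 8 ✓.


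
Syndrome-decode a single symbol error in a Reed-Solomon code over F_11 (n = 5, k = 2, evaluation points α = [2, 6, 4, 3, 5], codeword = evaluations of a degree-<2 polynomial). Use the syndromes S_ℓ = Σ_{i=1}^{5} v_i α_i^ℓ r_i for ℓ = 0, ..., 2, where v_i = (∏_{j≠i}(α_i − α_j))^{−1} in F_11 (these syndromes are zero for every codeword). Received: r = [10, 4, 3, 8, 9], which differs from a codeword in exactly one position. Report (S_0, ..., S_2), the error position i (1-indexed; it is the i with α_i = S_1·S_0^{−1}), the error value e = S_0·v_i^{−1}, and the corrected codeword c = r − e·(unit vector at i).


S = (4, 8, 5), error at position 1, error magnitude e = 8, c = [2, 4, 3, 8, 9].

Step 1: column multipliers v_i = (∏_{j≠i}(α_i − α_j))^{−1} mod 11.
  i = 1 (α = 2): (2−6)(2−4)(2−3)(2−5) = (−4)·(−2)·(−1)·(−3) = 24 ≡ 2, so v_1 = 2^{−1} = 6 (mod 11).
  i = 2 (α = 6): (6−2)(6−4)(6−3)(6−5) = 4·2·3·1 = 24 ≡ 2, so v_2 = 2^{−1} = 6 (mod 11).
  i = 3 (α = 4): (4−2)(4−6)(4−3)(4−5) = 2·(−2)·1·(−1) = 4 ≡ 4, so v_3 = 4^{−1} = 3 (mod 11).
  i = 4 (α = 3): (3−2)(3−6)(3−4)(3−5) = 1·(−3)·(−1)·(−2) = −6 ≡ 5, so v_4 = 5^{−1} = 9 (mod 11).
  i = 5 (α = 5): (5−2)(5−6)(5−4)(5−3) = 3·(−1)·1·2 = −6 ≡ 5, so v_5 = 5^{−1} = 9 (mod 11).
  v = [6, 6, 3, 9, 9].
Step 2: syndromes of r = [10, 4, 3, 8, 9] (all sums mod 11).
  S_0 = Σ v_i r_i = 6·10 + 6·4 + 3·3 + 9·8 + 9·9 = 246 ≡ 4.
  S_1 = Σ v_i α_i r_i = 6·2·10 + 6·6·4 + 3·4·3 + 9·3·8 + 9·5·9 = 921 ≡ 8.
  α_i^2 mod 11 = [4, 3, 5, 9, 3].
  S_2 = Σ v_i α_i^2 r_i = 6·4·10 + 6·3·4 + 3·5·3 + 9·9·8 + 9·3·9 = 1248 ≡ 5.
  S = (4, 8, 5) ≠ 0, so r is not a codeword (an error is present).
Step 3: locate the error. For a single error e at position i, S_ℓ = v_i·e·α_i^ℓ, so α_err = S_1/S_0.
  S_0^{−1} = 4^{−1} = 3 (mod 11), so α_err = 8·3 = 24 ≡ 2 = α_1. Error position i = 1.
  Consistency check: S_2/S_1 = 5·7 = 35 ≡ 2 = α_err ✓ (single-error assumption holds).
Step 4: error magnitude e = S_0/v_1 = S_0·∏_{j≠1}(α_1 − α_j) = 4·2 = 8 ≡ 8 (mod 11).
Step 5: correct position 1: c_1 = r_1 − e = 10 − 8 ≡ 2 (mod 11). Hence c = [2, 4, 3, 8, 9].
  Check: interpolating c through the α_i gives m(x) = 1 + 6·x (degree < 2) with m(α_i) = c_i for every i, so c is indeed a codeword.


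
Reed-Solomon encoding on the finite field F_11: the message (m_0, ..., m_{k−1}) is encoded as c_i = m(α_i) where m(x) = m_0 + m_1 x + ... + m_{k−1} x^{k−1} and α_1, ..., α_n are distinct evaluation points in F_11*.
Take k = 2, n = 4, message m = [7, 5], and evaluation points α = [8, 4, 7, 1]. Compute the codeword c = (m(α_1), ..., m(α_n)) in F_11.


c = [3, 5, 9, 1]

Message polynomial: m(x) = 7 + 5·x (mod 11).
For each evaluation point α_i, compute m(α_i) mod 11:
  α_1 = 8: Horner steps 5 → 3, so m(8) = 3.
  α_2 = 4: Horner steps 5 → 5, so m(4) = 5.
  α_3 = 7: Horner steps 5 → 9, so m(7) = 9.
  α_4 = 1: Horner steps 5 → 1, so m(1) = 1.
Codeword c = [3, 5, 9, 1] ∈ F_11^4.


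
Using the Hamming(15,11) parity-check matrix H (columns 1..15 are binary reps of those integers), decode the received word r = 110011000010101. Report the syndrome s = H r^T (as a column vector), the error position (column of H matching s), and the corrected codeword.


s = (1, 0, 0, 1)^T, error position = 9, corrected codeword c = 110011001010101

Compute s = H r^T mod 2 one row at a time:
  s_1 = 0 + 0 + 0 + 1 + 0 + 1 + 0 + 1 = 3 ≡ 1 (mod 2).
  s_2 = 0 + 1 + 1 + 0 + 0 + 1 + 0 + 1 = 4 ≡ 0 (mod 2).
  s_3 = 1 + 0 + 1 + 0 + 0 + 1 + 0 + 1 = 4 ≡ 0 (mod 2).
  s_4 = 1 + 0 + 1 + 0 + 0 + 1 + 1 + 1 = 5 ≡ 1 (mod 2).
s = (1, 0, 0, 1)^T — this equals column 9 of H (binary 1001), so error is at position 9.
Correct: flip bit 9 of r = 110011000010101 to get c = 110011001010101.


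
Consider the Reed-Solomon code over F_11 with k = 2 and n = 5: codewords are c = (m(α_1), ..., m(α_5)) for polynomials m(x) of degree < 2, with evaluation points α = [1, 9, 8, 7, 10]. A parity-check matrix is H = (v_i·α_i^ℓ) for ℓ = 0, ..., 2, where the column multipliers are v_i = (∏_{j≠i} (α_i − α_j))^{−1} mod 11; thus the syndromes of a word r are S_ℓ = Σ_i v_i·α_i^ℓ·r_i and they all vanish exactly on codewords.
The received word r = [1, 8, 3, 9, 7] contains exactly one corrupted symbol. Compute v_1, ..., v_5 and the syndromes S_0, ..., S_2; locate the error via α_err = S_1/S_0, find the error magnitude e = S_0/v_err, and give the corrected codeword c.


S = (6, 5, 6), error at position 5, error magnitude e = 5, c = [1, 8, 3, 9, 2].

Step 1: column multipliers v_i = (∏_{j≠i}(α_i − α_j))^{−1} mod 11.
  i = 1 (α = 1): (1−9)(1−8)(1−7)(1−10) = (−8)·(−7)·(−6)·(−9) = 3024 ≡ 10, so v_1 = 10^{−1} = 10 (mod 11).
  i = 2 (α = 9): (9−1)(9−8)(9−7)(9−10) = 8·1·2·(−1) = −16 ≡ 6, so v_2 = 6^{−1} = 2 (mod 11).
  i = 3 (α = 8): (8−1)(8−9)(8−7)(8−10) = 7·(−1)·1·(−2) = 14 ≡ 3, so v_3 = 3^{−1} = 4 (mod 11).
  i = 4 (α = 7): (7−1)(7−9)(7−8)(7−10) = 6·(−2)·(−1)·(−3) = −36 ≡ 8, so v_4 = 8^{−1} = 7 (mod 11).
  i = 5 (α = 10): (10−1)(10−9)(10−8)(10−7) = 9·1·2·3 = 54 ≡ 10, so v_5 = 10^{−1} = 10 (mod 11).
  v = [10, 2, 4, 7, 10].
Step 2: syndromes of r = [1, 8, 3, 9, 7] (all sums mod 11).
  S_0 = Σ v_i r_i = 10·1 + 2·8 + 4·3 + 7·9 + 10·7 = 171 ≡ 6.
  S_1 = Σ v_i α_i r_i = 10·1·1 + 2·9·8 + 4·8·3 + 7·7·9 + 10·10·7 = 1391 ≡ 5.
  α_i^2 mod 11 = [1, 4, 9, 5, 1].
  S_2 = Σ v_i α_i^2 r_i = 10·1·1 + 2·4·8 + 4·9·3 + 7·5·9 + 10·1·7 = 567 ≡ 6.
  S = (6, 5, 6) ≠ 0, so r is not a codeword (an error is present).
Step 3: locate the error. For a single error e at position i, S_ℓ = v_i·e·α_i^ℓ, so α_err = S_1/S_0.
  S_0^{−1} = 6^{−1} = 2 (mod 11), so α_err = 5·2 = 10 ≡ 10 = α_5. Error position i = 5.
  Consistency check: S_2/S_1 = 6·9 = 54 ≡ 10 = α_err ✓ (single-error assumption holds).
Step 4: error magnitude e = S_0/v_5 = S_0·∏_{j≠5}(α_5 − α_j) = 6·10 = 60 ≡ 5 (mod 11).
Step 5: correct position 5: c_5 = r_5 − e = 7 − 5 ≡ 2 (mod 11). Hence c = [1, 8, 3, 9, 2].
  Check: interpolating c through the α_i gives m(x) = 7 + 5·x (degree < 2) with m(α_i) = c_i for every i, so c is indeed a codeword.


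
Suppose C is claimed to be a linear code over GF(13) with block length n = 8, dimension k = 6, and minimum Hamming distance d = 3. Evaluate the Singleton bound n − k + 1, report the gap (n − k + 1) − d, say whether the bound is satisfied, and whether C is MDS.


Singleton RHS = n − k + 1 = 3, slack = 0, bound satisfied, MDS.

Singleton bound: d ≤ n − k + 1.
Here n = 8, k = 6, so n − k + 1 = 3.
Given d = 3, check d ≤ 3: YES.
Slack = (n − k + 1) − d = 0.
The code is MDS (slack = 0).
Description: the claimed parameters are [8, 6, 3]_13; such a code would be MDS (meets Singleton bound).


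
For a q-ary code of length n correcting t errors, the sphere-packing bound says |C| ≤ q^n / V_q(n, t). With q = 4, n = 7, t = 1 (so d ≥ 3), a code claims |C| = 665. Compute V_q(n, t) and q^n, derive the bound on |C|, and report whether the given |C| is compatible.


V_q(n, t) = 22, q^n = 16384, Hamming bound = 744, |C| = 665 ≤ bound (satisfied).

Step 1: Compute V_q(n, t) = Σ_{j=0}^1 C(n, j) (q−1)^j.
  j = 0: C(7,0)·(3)^0 = 1·1 = 1.
  j = 1: C(7,1)·(3)^1 = 7·3 = 21.
  V_q(n, t) = 1 + 21 = 22.
Step 2: q^n = 4^7 = 16384.
Step 3: Hamming bound ⌊q^n / V_q(n,t)⌋ = ⌊16384/22⌋ = 744.
Step 4: Compare |C| = 665 to 744: satisfied.
The claimed |C| lies below the Hamming bound.


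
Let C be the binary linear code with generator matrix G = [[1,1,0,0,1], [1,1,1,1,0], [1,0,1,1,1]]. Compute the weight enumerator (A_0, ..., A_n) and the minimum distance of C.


Weight distribution: A_0 = 1, A_1 = 1, A_2 = 1, A_3 = 3, A_4 = 2. Minimum distance d = 1.

Enumerate all 2^3 = 8 messages m ∈ F_2^3.
For each, compute codeword c = mG in F_2^5, then tally its weight.
  m = 000 → c = 00000, weight = 0.
  m = 100 → c = 11001, weight = 3.
  m = 010 → c = 11110, weight = 4.
  m = 110 → c = 00111, weight = 3.
  m = 001 → c = 10111, weight = 4.
  m = 101 → c = 01110, weight = 3.
  m = 011 → c = 01001, weight = 2.
  m = 111 → c = 10000, weight = 1.
Tally weights:
  weight 0: 1 codewords.
  weight 1: 1 codewords.
  weight 2: 1 codewords.
  weight 3: 3 codewords.
  weight 4: 2 codewords.
Minimum distance d = smallest w > 0 with A_w > 0 = 1.
Sanity: Σ A_w = 8 = 2^3 = 8 ✓.


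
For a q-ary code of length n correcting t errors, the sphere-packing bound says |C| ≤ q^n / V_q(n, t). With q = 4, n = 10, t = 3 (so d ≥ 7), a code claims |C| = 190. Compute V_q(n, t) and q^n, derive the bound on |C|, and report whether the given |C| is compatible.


V_q(n, t) = 3676, q^n = 1048576, Hamming bound = 285, |C| = 190 ≤ bound (satisfied).

Step 1: Compute V_q(n, t) = Σ_{j=0}^3 C(n, j) (q−1)^j.
  j = 0: C(10,0)·(3)^0 = 1·1 = 1.
  j = 1: C(10,1)·(3)^1 = 10·3 = 30.
  j = 2: C(10,2)·(3)^2 = 45·9 = 405.
  j = 3: C(10,3)·(3)^3 = 120·27 = 3240.
  V_q(n, t) = 1 + 30 + 405 + 3240 = 3676.
Step 2: q^n = 4^10 = 1048576.
Step 3: Hamming bound ⌊q^n / V_q(n,t)⌋ = ⌊1048576/3676⌋ = 285.
Step 4: Compare |C| = 190 to 285: satisfied.
The claimed |C| lies below the Hamming bound.


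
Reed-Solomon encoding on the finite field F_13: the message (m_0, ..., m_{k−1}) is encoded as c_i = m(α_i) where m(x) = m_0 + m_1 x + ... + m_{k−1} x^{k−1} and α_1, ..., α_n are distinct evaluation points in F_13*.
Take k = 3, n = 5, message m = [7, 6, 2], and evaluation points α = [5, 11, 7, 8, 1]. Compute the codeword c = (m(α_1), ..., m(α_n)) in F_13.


c = [9, 3, 4, 1, 2]

Message polynomial: m(x) = 7 + 6·x + 2·x^2 (mod 13).
For each evaluation point α_i, compute m(α_i) mod 13:
  α_1 = 5: Horner steps 2 → 3 → 9, so m(5) = 9.
  α_2 = 11: Horner steps 2 → 2 → 3, so m(11) = 3.
  α_3 = 7: Horner steps 2 → 7 → 4, so m(7) = 4.
  α_4 = 8: Horner steps 2 → 9 → 1, so m(8) = 1.
  α_5 = 1: Horner steps 2 → 8 → 2, so m(1) = 2.
Codeword c = [9, 3, 4, 1, 2] ∈ F_13^5.


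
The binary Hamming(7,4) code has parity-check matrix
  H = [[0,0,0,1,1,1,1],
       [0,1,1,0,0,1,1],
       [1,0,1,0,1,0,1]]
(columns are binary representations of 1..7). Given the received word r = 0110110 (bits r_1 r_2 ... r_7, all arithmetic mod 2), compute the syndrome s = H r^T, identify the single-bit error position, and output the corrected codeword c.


s = (0, 1, 0)^T, error position = 2, corrected codeword c = 0010110

Compute s = H r^T mod 2 one row at a time:
  s_1 = 0 + 1 + 1 + 0 = 2 ≡ 0 (mod 2).
  s_2 = 1 + 1 + 1 + 0 = 3 ≡ 1 (mod 2).
  s_3 = 0 + 1 + 1 + 0 = 2 ≡ 0 (mod 2).
s = (0, 1, 0)^T — this equals column 2 of H (binary 010), so error is at position 2.
Correct: flip bit 2 of r = 0110110 to get c = 0010110.


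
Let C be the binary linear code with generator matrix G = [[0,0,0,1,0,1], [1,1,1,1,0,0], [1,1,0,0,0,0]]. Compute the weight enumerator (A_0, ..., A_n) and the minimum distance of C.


Weight distribution: A_0 = 1, A_2 = 4, A_4 = 3. Minimum distance d = 2.

Enumerate all 2^3 = 8 messages m ∈ F_2^3.
For each, compute codeword c = mG in F_2^6, then tally its weight.
  m = 000 → c = 000000, weight = 0.
  m = 100 → c = 000101, weight = 2.
  m = 010 → c = 111100, weight = 4.
  m = 110 → c = 111001, weight = 4.
  m = 001 → c = 110000, weight = 2.
  m = 101 → c = 110101, weight = 4.
  m = 011 → c = 001100, weight = 2.
  m = 111 → c = 001001, weight = 2.
Tally weights:
  weight 0: 1 codewords.
  weight 2: 4 codewords.
  weight 4: 3 codewords.
Minimum distance d = smallest w > 0 with A_w > 0 = 2.
Sanity: Σ A_w = 8 = 2^3 = 8 ✓.


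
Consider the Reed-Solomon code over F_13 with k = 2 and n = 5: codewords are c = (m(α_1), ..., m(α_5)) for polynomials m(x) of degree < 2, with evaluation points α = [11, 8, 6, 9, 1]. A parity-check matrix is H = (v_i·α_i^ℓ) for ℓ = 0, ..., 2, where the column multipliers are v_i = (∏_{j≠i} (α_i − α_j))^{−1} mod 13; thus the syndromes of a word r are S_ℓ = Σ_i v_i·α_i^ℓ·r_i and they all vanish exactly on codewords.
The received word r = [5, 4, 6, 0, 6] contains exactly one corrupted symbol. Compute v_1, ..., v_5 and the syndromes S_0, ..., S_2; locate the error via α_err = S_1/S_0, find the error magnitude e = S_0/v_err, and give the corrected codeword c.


S = (12, 7, 3), error at position 3, error magnitude e = 7, c = [5, 4, 12, 0, 6].

Step 1: column multipliers v_i = (∏_{j≠i}(α_i − α_j))^{−1} mod 13.
  i = 1 (α = 11): (11−8)(11−6)(11−9)(11−1) = 3·5·2·10 = 300 ≡ 1, so v_1 = 1^{−1} = 1 (mod 13).
  i = 2 (α = 8): (8−11)(8−6)(8−9)(8−1) = (−3)·2·(−1)·7 = 42 ≡ 3, so v_2 = 3^{−1} = 9 (mod 13).
  i = 3 (α = 6): (6−11)(6−8)(6−9)(6−1) = (−5)·(−2)·(−3)·5 = −150 ≡ 6, so v_3 = 6^{−1} = 11 (mod 13).
  i = 4 (α = 9): (9−11)(9−8)(9−6)(9−1) = (−2)·1·3·8 = −48 ≡ 4, so v_4 = 4^{−1} = 10 (mod 13).
  i = 5 (α = 1): (1−11)(1−8)(1−6)(1−9) = (−10)·(−7)·(−5)·(−8) = 2800 ≡ 5, so v_5 = 5^{−1} = 8 (mod 13).
  v = [1, 9, 11, 10, 8].
Step 2: syndromes of r = [5, 4, 6, 0, 6] (all sums mod 13).
  S_0 = Σ v_i r_i = 1·5 + 9·4 + 11·6 + 10·0 + 8·6 = 155 ≡ 12.
  S_1 = Σ v_i α_i r_i = 1·11·5 + 9·8·4 + 11·6·6 + 10·9·0 + 8·1·6 = 787 ≡ 7.
  α_i^2 mod 13 = [4, 12, 10, 3, 1].
  S_2 = Σ v_i α_i^2 r_i = 1·4·5 + 9·12·4 + 11·10·6 + 10·3·0 + 8·1·6 = 1160 ≡ 3.
  S = (12, 7, 3) ≠ 0, so r is not a codeword (an error is present).
Step 3: locate the error. For a single error e at position i, S_ℓ = v_i·e·α_i^ℓ, so α_err = S_1/S_0.
  S_0^{−1} = 12^{−1} = 12 (mod 13), so α_err = 7·12 = 84 ≡ 6 = α_3. Error position i = 3.
  Consistency check: S_2/S_1 = 3·2 = 6 ≡ 6 = α_err ✓ (single-error assumption holds).
Step 4: error magnitude e = S_0/v_3 = S_0·∏_{j≠3}(α_3 − α_j) = 12·6 = 72 ≡ 7 (mod 13).
Step 5: correct position 3: c_3 = r_3 − e = 6 − 7 ≡ 12 (mod 13). Hence c = [5, 4, 12, 0, 6].
  Check: interpolating c through the α_i gives m(x) = 10 + 9·x (degree < 2) with m(α_i) = c_i for every i, so c is indeed a codeword.


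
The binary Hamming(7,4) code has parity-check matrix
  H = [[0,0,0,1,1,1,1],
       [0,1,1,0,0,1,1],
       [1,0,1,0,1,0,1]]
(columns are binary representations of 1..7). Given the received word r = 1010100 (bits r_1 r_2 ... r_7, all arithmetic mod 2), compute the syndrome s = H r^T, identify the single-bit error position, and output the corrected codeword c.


s = (1, 1, 1)^T, error position = 7, corrected codeword c = 1010101

Compute s = H r^T mod 2 one row at a time:
  s_1 = 0 + 1 + 0 + 0 = 1 ≡ 1 (mod 2).
  s_2 = 0 + 1 + 0 + 0 = 1 ≡ 1 (mod 2).
  s_3 = 1 + 1 + 1 + 0 = 3 ≡ 1 (mod 2).
s = (1, 1, 1)^T — this equals column 7 of H (binary 111), so error is at position 7.
Correct: flip bit 7 of r = 1010100 to get c = 1010101.


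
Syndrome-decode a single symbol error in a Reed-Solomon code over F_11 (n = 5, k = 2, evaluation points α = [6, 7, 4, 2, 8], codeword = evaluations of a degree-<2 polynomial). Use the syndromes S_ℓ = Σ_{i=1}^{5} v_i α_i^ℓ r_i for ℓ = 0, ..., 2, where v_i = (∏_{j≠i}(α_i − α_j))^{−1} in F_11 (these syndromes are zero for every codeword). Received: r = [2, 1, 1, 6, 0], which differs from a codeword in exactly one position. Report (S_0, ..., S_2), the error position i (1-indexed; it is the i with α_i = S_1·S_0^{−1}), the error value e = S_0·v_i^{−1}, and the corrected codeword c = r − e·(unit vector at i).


S = (9, 3, 1), error at position 3, error magnitude e = 8, c = [2, 1, 4, 6, 0].

Step 1: column multipliers v_i = (∏_{j≠i}(α_i − α_j))^{−1} mod 11.
  i = 1 (α = 6): (6−7)(6−4)(6−2)(6−8) = (−1)·2·4·(−2) = 16 ≡ 5, so v_1 = 5^{−1} = 9 (mod 11).
  i = 2 (α = 7): (7−6)(7−4)(7−2)(7−8) = 1·3·5·(−1) = −15 ≡ 7, so v_2 = 7^{−1} = 8 (mod 11).
  i = 3 (α = 4): (4−6)(4−7)(4−2)(4−8) = (−2)·(−3)·2·(−4) = −48 ≡ 7, so v_3 = 7^{−1} = 8 (mod 11).
  i = 4 (α = 2): (2−6)(2−7)(2−4)(2−8) = (−4)·(−5)·(−2)·(−6) = 240 ≡ 9, so v_4 = 9^{−1} = 5 (mod 11).
  i = 5 (α = 8): (8−6)(8−7)(8−4)(8−2) = 2·1·4·6 = 48 ≡ 4, so v_5 = 4^{−1} = 3 (mod 11).
  v = [9, 8, 8, 5, 3].
Step 2: syndromes of r = [2, 1, 1, 6, 0] (all sums mod 11).
  S_0 = Σ v_i r_i = 9·2 + 8·1 + 8·1 + 5·6 + 3·0 = 64 ≡ 9.
  S_1 = Σ v_i α_i r_i = 9·6·2 + 8·7·1 + 8·4·1 + 5·2·6 + 3·8·0 = 256 ≡ 3.
  α_i^2 mod 11 = [3, 5, 5, 4, 9].
  S_2 = Σ v_i α_i^2 r_i = 9·3·2 + 8·5·1 + 8·5·1 + 5·4·6 + 3·9·0 = 254 ≡ 1.
  S = (9, 3, 1) ≠ 0, so r is not a codeword (an error is present).
Step 3: locate the error. For a single error e at position i, S_ℓ = v_i·e·α_i^ℓ, so α_err = S_1/S_0.
  S_0^{−1} = 9^{−1} = 5 (mod 11), so α_err = 3·5 = 15 ≡ 4 = α_3. Error position i = 3.
  Consistency check: S_2/S_1 = 1·4 = 4 ≡ 4 = α_err ✓ (single-error assumption holds).
Step 4: error magnitude e = S_0/v_3 = S_0·∏_{j≠3}(α_3 − α_j) = 9·7 = 63 ≡ 8 (mod 11).
Step 5: correct position 3: c_3 = r_3 − e = 1 − 8 ≡ 4 (mod 11). Hence c = [2, 1, 4, 6, 0].
  Check: interpolating c through the α_i gives m(x) = 8 + 10·x (degree < 2) with m(α_i) = c_i for every i, so c is indeed a codeword.


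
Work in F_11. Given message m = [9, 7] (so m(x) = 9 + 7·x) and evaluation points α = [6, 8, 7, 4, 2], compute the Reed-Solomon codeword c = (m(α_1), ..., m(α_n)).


c = [7, 10, 3, 4, 1]

Message polynomial: m(x) = 9 + 7·x (mod 11).
For each evaluation point α_i, compute m(α_i) mod 11:
  α_1 = 6: Horner steps 7 → 7, so m(6) = 7.
  α_2 = 8: Horner steps 7 → 10, so m(8) = 10.
  α_3 = 7: Horner steps 7 → 3, so m(7) = 3.
  α_4 = 4: Horner steps 7 → 4, so m(4) = 4.
  α_5 = 2: Horner steps 7 → 1, so m(2) = 1.
Codeword c = [7, 10, 3, 4, 1] ∈ F_11^5.


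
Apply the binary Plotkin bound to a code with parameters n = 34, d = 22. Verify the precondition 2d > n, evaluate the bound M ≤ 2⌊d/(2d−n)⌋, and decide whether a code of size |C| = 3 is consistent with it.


Plotkin bound M ≤ 4; given |C| = 3 ≤ bound (satisfied).

Check applicability: 2d = 44, n = 34.
2d − n = 10 > 0, so Plotkin applies.
Compute d/(2d−n) = 22/10 ≈ 2.2000.
⌊d/(2d−n)⌋ = 2.
Plotkin bound: M ≤ 2·2 = 4.
Given |C| = 3, check: satisfied.
This |C| is below the Plotkin bound.


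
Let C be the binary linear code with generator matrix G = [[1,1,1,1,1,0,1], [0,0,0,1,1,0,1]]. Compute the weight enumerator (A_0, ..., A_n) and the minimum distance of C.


Weight distribution: A_0 = 1, A_3 = 2, A_6 = 1. Minimum distance d = 3.

Enumerate all 2^2 = 4 messages m ∈ F_2^2.
For each, compute codeword c = mG in F_2^7, then tally its weight.
  m = 00 → c = 0000000, weight = 0.
  m = 10 → c = 1111101, weight = 6.
  m = 01 → c = 0001101, weight = 3.
  m = 11 → c = 1110000, weight = 3.
Tally weights:
  weight 0: 1 codewords.
  weight 3: 2 codewords.
  weight 6: 1 codewords.
Minimum distance d = smallest w > 0 with A_w > 0 = 3.
Sanity: Σ A_w = 4 = 2^2 = 4 ✓.


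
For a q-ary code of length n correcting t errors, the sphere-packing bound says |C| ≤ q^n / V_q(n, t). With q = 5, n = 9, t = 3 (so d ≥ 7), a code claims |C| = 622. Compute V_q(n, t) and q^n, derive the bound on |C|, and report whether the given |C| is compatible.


V_q(n, t) = 5989, q^n = 1953125, Hamming bound = 326, |C| = 622 > bound (violated).

Step 1: Compute V_q(n, t) = Σ_{j=0}^3 C(n, j) (q−1)^j.
  j = 0: C(9,0)·(4)^0 = 1·1 = 1.
  j = 1: C(9,1)·(4)^1 = 9·4 = 36.
  j = 2: C(9,2)·(4)^2 = 36·16 = 576.
  j = 3: C(9,3)·(4)^3 = 84·64 = 5376.
  V_q(n, t) = 1 + 36 + 576 + 5376 = 5989.
Step 2: q^n = 5^9 = 1953125.
Step 3: Hamming bound ⌊q^n / V_q(n,t)⌋ = ⌊1953125/5989⌋ = 326.
Step 4: Compare |C| = 622 to 326: violated.
The claimed |C| lies above the Hamming bound, so no 5-ary code of length 9 with d ≥ 7 can have 622 codewords.


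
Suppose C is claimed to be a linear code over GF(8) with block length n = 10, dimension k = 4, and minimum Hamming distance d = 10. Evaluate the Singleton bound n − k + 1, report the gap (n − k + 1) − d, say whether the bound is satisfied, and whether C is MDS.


Singleton RHS = n − k + 1 = 7, slack = -3, bound violated (no such code; not MDS).

Singleton bound: d ≤ n − k + 1.
Here n = 10, k = 4, so n − k + 1 = 7.
Given d = 10, check d ≤ 7: NO.
Slack = (n − k + 1) − d = -3.
The slack is negative: d = 10 exceeds n − k + 1 = 7 by 3, so the Singleton bound is violated and no linear [10, 4, 10]_8 code can exist. In particular it is not MDS (MDS requires d = n − k + 1 exactly).
Description: the claimed parameters are [10, 4, 10]_8; such a code would be impossible (violates the Singleton bound).


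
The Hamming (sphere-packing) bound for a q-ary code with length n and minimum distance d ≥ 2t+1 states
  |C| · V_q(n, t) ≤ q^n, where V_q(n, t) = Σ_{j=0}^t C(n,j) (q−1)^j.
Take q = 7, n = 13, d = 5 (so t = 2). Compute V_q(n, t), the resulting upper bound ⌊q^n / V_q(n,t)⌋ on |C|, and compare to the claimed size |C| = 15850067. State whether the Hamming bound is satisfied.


V_q(n, t) = 2887, q^n = 96889010407, Hamming bound = 33560446, |C| = 15850067 ≤ bound (satisfied).

Step 1: Compute V_q(n, t) = Σ_{j=0}^2 C(n, j) (q−1)^j.
  j = 0: C(13,0)·(6)^0 = 1·1 = 1.
  j = 1: C(13,1)·(6)^1 = 13·6 = 78.
  j = 2: C(13,2)·(6)^2 = 78·36 = 2808.
  V_q(n, t) = 1 + 78 + 2808 = 2887.
Step 2: q^n = 7^13 = 96889010407.
Step 3: Hamming bound ⌊q^n / V_q(n,t)⌋ = ⌊96889010407/2887⌋ = 33560446.
Step 4: Compare |C| = 15850067 to 33560446: satisfied.
The claimed |C| lies below the Hamming bound.


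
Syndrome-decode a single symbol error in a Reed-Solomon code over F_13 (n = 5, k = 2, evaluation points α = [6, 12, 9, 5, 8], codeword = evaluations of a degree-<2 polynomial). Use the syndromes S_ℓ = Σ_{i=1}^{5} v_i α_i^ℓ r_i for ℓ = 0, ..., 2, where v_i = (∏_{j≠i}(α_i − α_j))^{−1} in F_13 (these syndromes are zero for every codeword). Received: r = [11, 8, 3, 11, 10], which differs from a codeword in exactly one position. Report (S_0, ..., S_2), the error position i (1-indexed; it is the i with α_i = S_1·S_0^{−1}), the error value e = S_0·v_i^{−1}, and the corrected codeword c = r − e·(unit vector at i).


S = (1, 5, 12), error at position 4, error magnitude e = 6, c = [11, 8, 3, 5, 10].

Step 1: column multipliers v_i = (∏_{j≠i}(α_i − α_j))^{−1} mod 13.
  i = 1 (α = 6): (6−12)(6−9)(6−5)(6−8) = (−6)·(−3)·1·(−2) = −36 ≡ 3, so v_1 = 3^{−1} = 9 (mod 13).
  i = 2 (α = 12): (12−6)(12−9)(12−5)(12−8) = 6·3·7·4 = 504 ≡ 10, so v_2 = 10^{−1} = 4 (mod 13).
  i = 3 (α = 9): (9−6)(9−12)(9−5)(9−8) = 3·(−3)·4·1 = −36 ≡ 3, so v_3 = 3^{−1} = 9 (mod 13).
  i = 4 (α = 5): (5−6)(5−12)(5−9)(5−8) = (−1)·(−7)·(−4)·(−3) = 84 ≡ 6, so v_4 = 6^{−1} = 11 (mod 13).
  i = 5 (α = 8): (8−6)(8−12)(8−9)(8−5) = 2·(−4)·(−1)·3 = 24 ≡ 11, so v_5 = 11^{−1} = 6 (mod 13).
  v = [9, 4, 9, 11, 6].
Step 2: syndromes of r = [11, 8, 3, 11, 10] (all sums mod 13).
  S_0 = Σ v_i r_i = 9·11 + 4·8 + 9·3 + 11·11 + 6·10 = 339 ≡ 1.
  S_1 = Σ v_i α_i r_i = 9·6·11 + 4·12·8 + 9·9·3 + 11·5·11 + 6·8·10 = 2306 ≡ 5.
  α_i^2 mod 13 = [10, 1, 3, 12, 12].
  S_2 = Σ v_i α_i^2 r_i = 9·10·11 + 4·1·8 + 9·3·3 + 11·12·11 + 6·12·10 = 3275 ≡ 12.
  S = (1, 5, 12) ≠ 0, so r is not a codeword (an error is present).
Step 3: locate the error. For a single error e at position i, S_ℓ = v_i·e·α_i^ℓ, so α_err = S_1/S_0.
  S_0^{−1} = 1^{−1} = 1 (mod 13), so α_err = 5·1 = 5 ≡ 5 = α_4. Error position i = 4.
  Consistency check: S_2/S_1 = 12·8 = 96 ≡ 5 = α_err ✓ (single-error assumption holds).
Step 4: error magnitude e = S_0/v_4 = S_0·∏_{j≠4}(α_4 − α_j) = 1·6 = 6 ≡ 6 (mod 13).
Step 5: correct position 4: c_4 = r_4 − e = 11 − 6 ≡ 5 (mod 13). Hence c = [11, 8, 3, 5, 10].
  Check: interpolating c through the α_i gives m(x) = 1 + 6·x (degree < 2) with m(α_i) = c_i for every i, so c is indeed a codeword.


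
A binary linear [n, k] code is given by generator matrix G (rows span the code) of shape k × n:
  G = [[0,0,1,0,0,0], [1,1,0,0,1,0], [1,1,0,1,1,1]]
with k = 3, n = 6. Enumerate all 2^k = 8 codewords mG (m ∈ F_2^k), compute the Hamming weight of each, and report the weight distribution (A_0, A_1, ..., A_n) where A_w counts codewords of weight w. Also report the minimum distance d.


Weight distribution: A_0 = 1, A_1 = 1, A_2 = 1, A_3 = 2, A_4 = 1, A_5 = 1, A_6 = 1. Minimum distance d = 1.

Enumerate all 2^3 = 8 messages m ∈ F_2^3.
For each, compute codeword c = mG in F_2^6, then tally its weight.
  m = 000 → c = 000000, weight = 0.
  m = 100 → c = 001000, weight = 1.
  m = 010 → c = 110010, weight = 3.
  m = 110 → c = 111010, weight = 4.
  m = 001 → c = 110111, weight = 5.
  m = 101 → c = 111111, weight = 6.
  m = 011 → c = 000101, weight = 2.
  m = 111 → c = 001101, weight = 3.
Tally weights:
  weight 0: 1 codewords.
  weight 1: 1 codewords.
  weight 2: 1 codewords.
  weight 3: 2 codewords.
  weight 4: 1 codewords.
  weight 5: 1 codewords.
  weight 6: 1 codewords.
Minimum distance d = smallest w > 0 with A_w > 0 = 1.
Sanity: Σ A_w = 8 = 2^3 = 8 ✓.


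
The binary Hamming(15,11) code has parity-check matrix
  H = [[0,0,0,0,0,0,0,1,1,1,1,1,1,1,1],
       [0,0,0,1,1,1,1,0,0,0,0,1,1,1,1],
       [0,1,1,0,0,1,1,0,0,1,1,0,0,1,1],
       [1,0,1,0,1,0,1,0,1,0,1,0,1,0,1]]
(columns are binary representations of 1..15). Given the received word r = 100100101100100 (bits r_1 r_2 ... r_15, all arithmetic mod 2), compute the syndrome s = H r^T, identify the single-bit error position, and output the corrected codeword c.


s = (1, 1, 0, 0)^T, error position = 12, corrected codeword c = 100100101101100

Compute s = H r^T mod 2 one row at a time:
  s_1 = 0 + 1 + 1 + 0 + 0 + 1 + 0 + 0 = 3 ≡ 1 (mod 2).
  s_2 = 1 + 0 + 0 + 1 + 0 + 1 + 0 + 0 = 3 ≡ 1 (mod 2).
  s_3 = 0 + 0 + 0 + 1 + 1 + 0 + 0 + 0 = 2 ≡ 0 (mod 2).
  s_4 = 1 + 0 + 0 + 1 + 1 + 0 + 1 + 0 = 4 ≡ 0 (mod 2).
s = (1, 1, 0, 0)^T — this equals column 12 of H (binary 1100), so error is at position 12.
Correct: flip bit 12 of r = 100100101100100 to get c = 100100101101100.


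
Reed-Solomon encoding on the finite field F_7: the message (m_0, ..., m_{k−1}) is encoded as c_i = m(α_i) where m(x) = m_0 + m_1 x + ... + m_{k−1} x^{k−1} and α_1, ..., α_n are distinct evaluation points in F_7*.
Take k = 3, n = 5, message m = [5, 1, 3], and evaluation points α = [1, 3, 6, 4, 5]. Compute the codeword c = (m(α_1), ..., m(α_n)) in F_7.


c = [2, 0, 0, 1, 1]

Message polynomial: m(x) = 5 + 1·x + 3·x^2 (mod 7).
For each evaluation point α_i, compute m(α_i) mod 7:
  α_1 = 1: Horner steps 3 → 4 → 2, so m(1) = 2.
  α_2 = 3: Horner steps 3 → 3 → 0, so m(3) = 0.
  α_3 = 6: Horner steps 3 → 5 → 0, so m(6) = 0.
  α_4 = 4: Horner steps 3 → 6 → 1, so m(4) = 1.
  α_5 = 5: Horner steps 3 → 2 → 1, so m(5) = 1.
Codeword c = [2, 0, 0, 1, 1] ∈ F_7^5.


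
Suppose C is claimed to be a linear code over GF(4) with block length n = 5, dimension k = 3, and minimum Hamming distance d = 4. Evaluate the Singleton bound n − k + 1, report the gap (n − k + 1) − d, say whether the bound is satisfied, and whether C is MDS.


Singleton RHS = n − k + 1 = 3, slack = -1, bound violated (no such code; not MDS).

Singleton bound: d ≤ n − k + 1.
Here n = 5, k = 3, so n − k + 1 = 3.
Given d = 4, check d ≤ 3: NO.
Slack = (n − k + 1) − d = -1.
The slack is negative: d = 4 exceeds n − k + 1 = 3 by 1, so the Singleton bound is violated and no linear [5, 3, 4]_4 code can exist. In particular it is not MDS (MDS requires d = n − k + 1 exactly).
Description: the claimed parameters are [5, 3, 4]_4; such a code would be impossible (violates the Singleton bound).


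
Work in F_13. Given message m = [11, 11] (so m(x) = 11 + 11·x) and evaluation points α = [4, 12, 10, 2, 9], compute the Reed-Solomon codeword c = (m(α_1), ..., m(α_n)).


c = [3, 0, 4, 7, 6]

Message polynomial: m(x) = 11 + 11·x (mod 13).
For each evaluation point α_i, compute m(α_i) mod 13:
  α_1 = 4: Horner steps 11 → 3, so m(4) = 3.
  α_2 = 12: Horner steps 11 → 0, so m(12) = 0.
  α_3 = 10: Horner steps 11 → 4, so m(10) = 4.
  α_4 = 2: Horner steps 11 → 7, so m(2) = 7.
  α_5 = 9: Horner steps 11 → 6, so m(9) = 6.
Codeword c = [3, 0, 4, 7, 6] ∈ F_13^5.


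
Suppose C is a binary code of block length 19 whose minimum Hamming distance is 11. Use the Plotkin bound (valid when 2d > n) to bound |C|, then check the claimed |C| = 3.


Plotkin bound M ≤ 6; given |C| = 3 ≤ bound (satisfied).

Check applicability: 2d = 22, n = 19.
2d − n = 3 > 0, so Plotkin applies.
Compute d/(2d−n) = 11/3 ≈ 3.6667.
⌊d/(2d−n)⌋ = 3.
Plotkin bound: M ≤ 2·3 = 6.
Given |C| = 3, check: satisfied.
This |C| is below the Plotkin bound.
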